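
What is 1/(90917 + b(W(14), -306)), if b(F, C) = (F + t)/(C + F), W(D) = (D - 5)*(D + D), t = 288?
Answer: 1/90907 ≈ 1.1000e-5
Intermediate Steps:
W(D) = 2*D*(-5 + D) (W(D) = (-5 + D)*(2*D) = 2*D*(-5 + D))
b(F, C) = (288 + F)/(C + F) (b(F, C) = (F + 288)/(C + F) = (288 + F)/(C + F))
1/(90917 + b(W(14), -306)) = 1/(90917 + (288 + 2*14*(-5 + 14))/(-306 + 2*14*(-5 + 14))) = 1/(90917 + (288 + 2*14*9)/(-306 + 2*14*9)) = 1/(90917 + (288 + 252)/(-306 + 252)) = 1/(90917 + 540/(-54)) = 1/(90917 - 1/54*540) = 1/(90917 - 10) = 1/90907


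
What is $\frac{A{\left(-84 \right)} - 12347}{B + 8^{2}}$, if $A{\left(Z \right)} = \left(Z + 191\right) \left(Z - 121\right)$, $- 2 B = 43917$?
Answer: $\frac{68564}{43789} \approx 1.5658$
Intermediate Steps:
$B = - \frac{43917}{2}$ ($B = \left(- \frac{1}{2}\right) 43917 = - \frac{43917}{2} \approx -21959.0$)
$A{\left(Z \right)} = \left(-121 + Z\right) \left(191 + Z\right)$ ($A{\left(Z \right)} = \left(191 + Z\right) \left(-121 + Z\right) = \left(-121 + Z\right) \left(191 + Z\right)$)
$\frac{A{\left(-84 \right)} - 12347}{B + 8^{2}} = \frac{\left(-23111 + \left(-84\right)^{2} + 70 \left(-84\right)\right) - 12347}{- \frac{43917}{2} + 8^{2}} = \frac{\left(-23111 + 7056 - 5880\right) - 12347}{- \frac{43917}{2} + 64} = \frac{-21935 - 12347}{- \frac{43789}{2}} = \left(-34282\right) \left(- \frac{2}{43789}\right) = \frac{68564}{43789}$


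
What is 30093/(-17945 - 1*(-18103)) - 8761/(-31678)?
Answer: 238667573/1251281 ≈ 190.74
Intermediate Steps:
30093/(-17945 - 1*(-18103)) - 8761/(-31678) = 30093/(-17945 + 18103) - 8761*(-1/31678) = 30093/158 + 8761/31678 = 238667573/1251281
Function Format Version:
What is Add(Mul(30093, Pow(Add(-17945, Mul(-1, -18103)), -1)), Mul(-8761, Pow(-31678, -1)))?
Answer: Rational(238667573, 1251281) ≈ 190.74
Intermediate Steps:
Add(Mul(30093, Pow(Add(-17945, Mul(-1, -18103)), -1)), Mul(-8761, Pow(-31678, -1))) = Add(Mul(30093, Pow(Add(-17945, 18103), -1)), Mul(-8761, Rational(-1, 31678))) = Add(Mul(30093, Pow(158, -1)), Rational(8761, 31678)) = Add(Mul(30093, Rational(1, 158)), Rational(8761, 31678)) = Add(Rational(30093, 158), Rational(8761, 31678)) = Rational(238667573, 1251281)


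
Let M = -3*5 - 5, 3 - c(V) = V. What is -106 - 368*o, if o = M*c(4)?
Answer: -7466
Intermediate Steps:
c(V) = 3 - V
M = -20 (M = -15 - 5 = -20)
o = 20 (o = -20*(3 - 1*4) = -20*(3 - 4) = -20*(-1) = 20)
-106 - 368*o = -106 - 368*20 = -106 - 7360 = -7466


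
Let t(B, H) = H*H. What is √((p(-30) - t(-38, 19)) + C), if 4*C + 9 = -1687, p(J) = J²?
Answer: √115 ≈ 10.724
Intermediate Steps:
t(B, H) = H²
C = -424 (C = -9/4 + (¼)*(-1687) = -9/4 - 1687/4 = -424)
√((p(-30) - t(-38, 19)) + C) = √(((-30)² - 1*19²) - 424) = √((900 - 1*361) - 424) = √((900 - 361) - 424) = √(539 - 424) = √115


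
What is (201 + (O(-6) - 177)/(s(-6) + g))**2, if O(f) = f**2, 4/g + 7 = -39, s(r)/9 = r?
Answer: 64154304369/1547536 ≈ 41456.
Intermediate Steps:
s(r) = 9*r
g = -2/23 (g = 4/(-7 - 39) = 4/(-46) = 4*(-1/46) = -2/23 ≈ -0.086957)
(201 + (O(-6) - 177)/(s(-6) + g))**2 = (201 + ((-6)**2 - 177)/(9*(-6) - 2/23))**2 = (201 + (36 - 177)/(-54 - 2/23))**2 = (201 - 141/(-1244/23))**2 = (201 - 141*(-23/1244))**2 = (201 + 3243/1244)**2 = (253287/1244)**2 = 64154304369/1547536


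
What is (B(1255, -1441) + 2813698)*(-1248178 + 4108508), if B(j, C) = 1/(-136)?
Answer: 547271124992955/68 ≈ 8.0481e+12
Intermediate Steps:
B(j, C) = -1/136
(B(1255, -1441) + 2813698)*(-1248178 + 4108508) = (-1/136 + 2813698)*(-1248178 + 4108508) = (382662927/136)*2860330 = 547271124992955/68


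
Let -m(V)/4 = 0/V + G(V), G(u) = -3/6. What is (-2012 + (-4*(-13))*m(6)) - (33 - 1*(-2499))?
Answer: -4440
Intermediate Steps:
G(u) = -½ (G(u) = -3*⅙ = -½)
m(V) = 2 (m(V) = -4*(0/V - ½) = -4*(0 - ½) = -4*(-½) = 2)
(-2012 + (-4*(-13))*m(6)) - (33 - 1*(-2499)) = (-2012 - 4*(-13)*2) - (33 - 1*(-2499)) = (-2012 + 52*2) - (33 + 2499) = (-2012 + 104) - 1*2532 = -1908 - 2532 = -4440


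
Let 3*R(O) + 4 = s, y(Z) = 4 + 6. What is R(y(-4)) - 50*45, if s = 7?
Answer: -2249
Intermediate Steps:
y(Z) = 10
R(O) = 1 (R(O) = -4/3 + (1/3)*7 = -4/3 + 7/3 = 1)
R(y(-4)) - 50*45 = 1 - 50*45 = 1 - 2250 = -2249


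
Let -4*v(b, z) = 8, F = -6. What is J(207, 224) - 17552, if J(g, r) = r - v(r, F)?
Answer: -17326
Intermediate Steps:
v(b, z) = -2 (v(b, z) = -1/4*8 = -2)
J(g, r) = 2 + r (J(g, r) = r - 1*(-2) = r + 2 = 2 + r)
J(207, 224) - 17552 = (2 + 224) - 17552 = 226 - 17552 = -17326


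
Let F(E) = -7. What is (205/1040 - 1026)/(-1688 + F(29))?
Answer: 213367/352560 ≈ 0.60519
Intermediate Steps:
(205/1040 - 1026)/(-1688 + F(29)) = (205/1040 - 1026)/(-1688 - 7) = (205*(1/1040) - 1026)/(-1695) = (41/208 - 1026)*(-1/1695) = -213367/208*(-1/1695) = 213367/352560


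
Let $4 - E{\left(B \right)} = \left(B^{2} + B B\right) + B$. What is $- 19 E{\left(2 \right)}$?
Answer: $114$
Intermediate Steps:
$E{\left(B \right)} = 4 - B - 2 B^{2}$ ($E{\left(B \right)} = 4 - \left(\left(B^{2} + B B\right) + B\right) = 4 - \left(\left(B^{2} + B^{2}\right) + B\right) = 4 - \left(2 B^{2} + B\right) = 4 - \left(B + 2 B^{2}\right) = 4 - B - 2 B^{2}$)
$- 19 E{\left(2 \right)} = - 19 \left(4 - 2 - 2 \cdot 2^{2}\right) = - 19 \left(4 - 2 - 8\right) = \left(-19\right) \left(-6\right) = 114$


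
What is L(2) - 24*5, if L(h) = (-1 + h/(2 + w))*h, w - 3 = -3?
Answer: -120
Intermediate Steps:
w = 0 (w = 3 - 3 = 0)
L(h) = h*(-1 + h/2) (L(h) = (-1 + h/(2 + 0))*h = (-1 + h/2)*h = h*(-1 + h/2))
L(2) - 24*5 = (½)*2*(-2 + 2) - 24*5 = (½)*2*0 - 120 = 0 - 120 = -120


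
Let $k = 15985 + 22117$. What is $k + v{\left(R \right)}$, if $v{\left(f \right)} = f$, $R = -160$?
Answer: $37942$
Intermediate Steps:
$k = 38102$
$k + v{\left(R \right)} = 38102 - 160 = 37942$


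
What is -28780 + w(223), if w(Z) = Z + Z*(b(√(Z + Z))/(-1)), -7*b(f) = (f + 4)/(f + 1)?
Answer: -88856489/3115 + 669*√446/3115 ≈ -28521.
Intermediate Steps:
b(f) = -(4 + f)/(7*(1 + f)) (b(f) = -(f + 4)/(7*(f + 1)) = -(4 + f)/(7*(1 + f)))
w(Z) = Z - Z*(-4 - √2*√Z)/(7*(1 + √2*√Z)) (w(Z) = Z + Z*(((-4 - √(Z + Z))/(7*(1 + √(Z + Z))))/(-1)) = Z + Z*(((-4 - √(2*Z))/(7*(1 + √(2*Z))))*(-1)) = Z + Z*(((-4 - √2*√Z)/(7*(1 + √2*√Z)))*(-1)) = Z + Z*(-(-4 - √2*√Z)/(7*(1 + √2*√Z))) = Z - Z*(-4 - √2*√Z)/(7*(1 + √2*√Z)))
-28780 + w(223) = -28780 + (11*223 + 8*√2*223^(3/2))/(7*(1 + √2*√223)) = -28780 + (2453 + 8*√2*(223*√223))/(7*(1 + √446)) = -28780 + (2453 + 1784*√446)/(7*(1 + √446))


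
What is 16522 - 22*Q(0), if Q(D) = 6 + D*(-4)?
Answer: 16390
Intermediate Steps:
Q(D) = 6 - 4*D
16522 - 22*Q(0) = 16522 - 22*(6 - 4*0) = 16522 - 22*(6 + 0) = 16522 - 22*6 = 16522 - 132 = 16390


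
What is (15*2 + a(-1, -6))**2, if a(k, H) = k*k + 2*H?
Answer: 361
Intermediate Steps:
a(k, H) = k**2 + 2*H
(15*2 + a(-1, -6))**2 = (15*2 + ((-1)**2 + 2*(-6)))**2 = (30 + (1 - 12))**2 = (30 - 11)**2 = 19**2 = 361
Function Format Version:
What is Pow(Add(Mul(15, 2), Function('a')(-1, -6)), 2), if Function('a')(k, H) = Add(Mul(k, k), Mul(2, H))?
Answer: 361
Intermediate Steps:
Function('a')(k, H) = Add(Pow(k, 2), Mul(2, H))
Pow(Add(Mul(15, 2), Function('a')(-1, -6)), 2) = Pow(Add(Mul(15, 2), Add(Pow(-1, 2), Mul(2, -6))), 2) = Pow(Add(30, Add(1, -12)), 2) = Pow(Add(30, -11), 2) = Pow(19, 2) = 361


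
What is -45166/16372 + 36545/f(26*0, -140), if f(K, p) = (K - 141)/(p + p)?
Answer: 83760879397/1154226 ≈ 72569.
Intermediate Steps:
f(K, p) = (-141 + K)/(2*p) (f(K, p) = (-141 + K)/((2*p)) = (-141 + K)*(1/(2*p)) = (-141 + K)/(2*p))
-45166/16372 + 36545/f(26*0, -140) = -45166/16372 + 36545/(((½)*(-141 + 26*0)/(-140))) = -45166*1/16372 + 36545/(((½)*(-1/140)*(-141 + 0))) = -22583/8186 + 36545/(((½)*(-1/140)*(-141))) = -22583/8186 + 36545/(141/280) = -22583/8186 + 36545*(280/141) = -22583/8186 + 10232600/141 = 83760879397/1154226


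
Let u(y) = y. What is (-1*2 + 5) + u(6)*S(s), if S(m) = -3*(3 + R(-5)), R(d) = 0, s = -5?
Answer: -51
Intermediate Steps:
S(m) = -9 (S(m) = -3*(3 + 0) = -3*3 = -9)
(-1*2 + 5) + u(6)*S(s) = (-1*2 + 5) + 6*(-9) = (-2 + 5) - 54 = 3 - 54 = -51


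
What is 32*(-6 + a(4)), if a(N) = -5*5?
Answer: -992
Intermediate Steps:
a(N) = -25
32*(-6 + a(4)) = 32*(-6 - 25) = 32*(-31) = -992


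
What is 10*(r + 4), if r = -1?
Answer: 30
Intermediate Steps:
10*(r + 4) = 10*(-1 + 4) = 10*3 = 30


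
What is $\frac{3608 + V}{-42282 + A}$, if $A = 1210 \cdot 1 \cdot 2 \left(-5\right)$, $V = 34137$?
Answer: $- \frac{37745}{54382} \approx -0.69407$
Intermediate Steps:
$A = -12100$ ($A = 1210 \cdot 2 \left(-5\right) = 1210 \left(-10\right) = -12100$)
$\frac{3608 + V}{-42282 + A} = \frac{3608 + 34137}{-42282 - 12100} = \frac{37745}{-54382} = 37745 \left(- \frac{1}{54382}\right) = - \frac{37745}{54382}$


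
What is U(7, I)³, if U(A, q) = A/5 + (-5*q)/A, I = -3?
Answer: 1906624/42875 ≈ 44.469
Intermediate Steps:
U(A, q) = A/5 - 5*q/A (U(A, q) = A*(⅕) - 5*q/A = A/5 - 5*q/A)
U(7, I)³ = ((⅕)*7 - 5*(-3)/7)³ = (7/5 - 5*(-3)*⅐)³ = (7/5 + 15/7)³ = (124/35)³ = 1906624/42875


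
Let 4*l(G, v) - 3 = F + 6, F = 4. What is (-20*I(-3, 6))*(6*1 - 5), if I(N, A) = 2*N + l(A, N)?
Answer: 55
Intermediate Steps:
l(G, v) = 13/4 (l(G, v) = 3/4 + (4 + 6)/4 = 3/4 + (1/4)*10 = 3/4 + 5/2 = 13/4)
I(N, A) = 13/4 + 2*N (I(N, A) = 2*N + 13/4 = 13/4 + 2*N)
(-20*I(-3, 6))*(6*1 - 5) = (-20*(13/4 + 2*(-3)))*(6*1 - 5) = (-20*(13/4 - 6))*(6 - 5) = -20*(-11/4)*1 = 55*1 = 55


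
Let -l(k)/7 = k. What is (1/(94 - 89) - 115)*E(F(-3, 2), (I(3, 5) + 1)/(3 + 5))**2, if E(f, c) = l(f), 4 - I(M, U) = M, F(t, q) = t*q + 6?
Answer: 0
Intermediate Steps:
F(t, q) = 6 + q*t (F(t, q) = q*t + 6 = 6 + q*t)
I(M, U) = 4 - M
l(k) = -7*k
E(f, c) = -7*f
(1/(94 - 89) - 115)*E(F(-3, 2), (I(3, 5) + 1)/(3 + 5))**2 = (1/(94 - 89) - 115)*(-7*(6 + 2*(-3)))**2 = (1/5 - 115)*(-7*(6 - 6))**2 = (1/5 - 115)*(-7*0)**2 = -574/5*0**2 = -574/5*0 = 0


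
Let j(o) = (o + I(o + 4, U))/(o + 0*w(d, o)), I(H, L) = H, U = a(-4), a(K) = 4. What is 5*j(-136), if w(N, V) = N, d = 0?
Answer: 335/34 ≈ 9.8529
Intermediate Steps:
U = 4
j(o) = (4 + 2*o)/o (j(o) = (o + (o + 4))/(o + 0*0) = (o + (4 + o))/(o + 0) = (4 + 2*o)/o)
5*j(-136) = 5*(2 + 4/(-136)) = 5*(2 + 4*(-1/136)) = 5*(2 - 1/34) = 5*(67/34) = 335/34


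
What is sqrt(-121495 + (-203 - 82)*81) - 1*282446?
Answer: -282446 + 2*I*sqrt(36145) ≈ -2.8245e+5 + 380.24*I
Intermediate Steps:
sqrt(-121495 + (-203 - 82)*81) - 1*282446 = sqrt(-121495 - 285*81) - 282446 = sqrt(-121495 - 23085) - 282446 = sqrt(-144580) - 282446 = 2*I*sqrt(36145) - 282446 = -282446 + 2*I*sqrt(36145)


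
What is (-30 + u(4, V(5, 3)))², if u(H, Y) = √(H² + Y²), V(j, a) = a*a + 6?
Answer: (30 - √241)² ≈ 209.55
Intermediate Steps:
V(j, a) = 6 + a² (V(j, a) = a² + 6 = 6 + a²)
(-30 + u(4, V(5, 3)))² = (-30 + √(4² + (6 + 3²)²))² = (-30 + √(16 + (6 + 9)²))² = (-30 + √(16 + 15²))² = (-30 + √(16 + 225))² = (-30 + √241)²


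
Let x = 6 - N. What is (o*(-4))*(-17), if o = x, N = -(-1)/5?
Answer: 1972/5 ≈ 394.40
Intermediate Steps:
N = 1/5 (N = -(-1)/5 = -1*(-1/5) = 1/5 ≈ 0.20000)
x = 29/5 (x = 6 - 1*1/5 = 6 - 1/5 = 29/5 ≈ 5.8000)
o = 29/5 ≈ 5.8000
(o*(-4))*(-17) = ((29/5)*(-4))*(-17) = -116/5*(-17) = 1972/5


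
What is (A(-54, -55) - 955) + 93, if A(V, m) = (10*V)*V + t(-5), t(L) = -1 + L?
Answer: 28292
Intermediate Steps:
A(V, m) = -6 + 10*V² (A(V, m) = (10*V)*V + (-1 - 5) = 10*V² - 6 = -6 + 10*V²)
(A(-54, -55) - 955) + 93 = ((-6 + 10*(-54)²) - 955) + 93 = ((-6 + 10*2916) - 955) + 93 = ((-6 + 29160) - 955) + 93 = (29154 - 955) + 93 = 28199 + 93 = 28292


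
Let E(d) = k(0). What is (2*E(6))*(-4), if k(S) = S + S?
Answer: 0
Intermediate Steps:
k(S) = 2*S
E(d) = 0 (E(d) = 2*0 = 0)
(2*E(6))*(-4) = (2*0)*(-4) = 0*(-4) = 0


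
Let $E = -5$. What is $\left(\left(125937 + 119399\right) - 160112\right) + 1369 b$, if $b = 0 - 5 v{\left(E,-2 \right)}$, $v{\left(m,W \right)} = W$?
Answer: $98914$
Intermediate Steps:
$b = 10$ ($b = 0 - -10 = 0 + 10 = 10$)
$\left(\left(125937 + 119399\right) - 160112\right) + 1369 b = \left(\left(125937 + 119399\right) - 160112\right) + 1369 \cdot 10 = \left(245336 - 160112\right) + 13690 = 85224 + 13690 = 98914$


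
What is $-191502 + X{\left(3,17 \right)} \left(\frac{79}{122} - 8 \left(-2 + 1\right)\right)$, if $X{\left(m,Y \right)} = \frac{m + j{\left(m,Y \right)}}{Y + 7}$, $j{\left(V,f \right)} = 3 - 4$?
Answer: $- \frac{280357873}{1464} \approx -1.915 \cdot 10^{5}$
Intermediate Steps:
$j{\left(V,f \right)} = -1$
$X{\left(m,Y \right)} = \frac{-1 + m}{7 + Y}$ ($X{\left(m,Y \right)} = \frac{m - 1}{Y + 7} = \frac{-1 + m}{7 + Y}$)
$-191502 + X{\left(3,17 \right)} \left(\frac{79}{122} - 8 \left(-2 + 1\right)\right) = -191502 + \frac{-1 + 3}{7 + 17} \left(\frac{79}{122} - 8 \left(-2 + 1\right)\right) = -191502 + \frac{1}{24} \cdot 2 \left(79 \cdot \frac{1}{122} - -8\right) = -191502 + \frac{1}{24} \cdot 2 \left(\frac{79}{122} + 8\right) = -191502 + \frac{1}{12} \cdot \frac{1055}{122} = -191502 + \frac{1055}{1464} = - \frac{280357873}{1464}$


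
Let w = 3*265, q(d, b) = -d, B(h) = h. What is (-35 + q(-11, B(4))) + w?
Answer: 771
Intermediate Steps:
w = 795
(-35 + q(-11, B(4))) + w = (-35 - 1*(-11)) + 795 = (-35 + 11) + 795 = -24 + 795 = 771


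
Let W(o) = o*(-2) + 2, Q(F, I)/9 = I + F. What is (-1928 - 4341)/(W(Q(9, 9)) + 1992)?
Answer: -6269/1670 ≈ -3.7539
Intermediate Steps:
Q(F, I) = 9*F + 9*I (Q(F, I) = 9*(I + F) = 9*(F + I) = 9*F + 9*I)
W(o) = 2 - 2*o (W(o) = -2*o + 2 = 2 - 2*o)
(-1928 - 4341)/(W(Q(9, 9)) + 1992) = (-1928 - 4341)/((2 - 2*(9*9 + 9*9)) + 1992) = -6269/((2 - 2*(81 + 81)) + 1992) = -6269/((2 - 2*162) + 1992) = -6269/((2 - 324) + 1992) = -6269/(-322 + 1992) = -6269/1670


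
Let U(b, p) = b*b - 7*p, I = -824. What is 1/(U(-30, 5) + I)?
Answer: 1/41 ≈ 0.024390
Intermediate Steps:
U(b, p) = b² - 7*p
1/(U(-30, 5) + I) = 1/(((-30)² - 7*5) - 824) = 1/((900 - 35) - 824) = 1/(865 - 824) = 1/41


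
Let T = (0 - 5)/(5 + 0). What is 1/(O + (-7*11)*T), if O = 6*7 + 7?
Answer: 1/126 ≈ 0.0079365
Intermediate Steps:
T = -1 (T = -5/5 = -5*⅕ = -1)
O = 49 (O = 42 + 7 = 49)
1/(O + (-7*11)*T) = 1/(49 - 7*11*(-1)) = 1/(49 - 77*(-1)) = 1/(49 + 77) = 1/126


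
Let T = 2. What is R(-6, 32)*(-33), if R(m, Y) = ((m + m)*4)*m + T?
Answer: -9570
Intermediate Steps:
R(m, Y) = 2 + 8*m² (R(m, Y) = ((m + m)*4)*m + 2 = ((2*m)*4)*m + 2 = (8*m)*m + 2 = 8*m² + 2 = 2 + 8*m²)
R(-6, 32)*(-33) = (2 + 8*(-6)²)*(-33) = (2 + 8*36)*(-33) = (2 + 288)*(-33) = 290*(-33) = -9570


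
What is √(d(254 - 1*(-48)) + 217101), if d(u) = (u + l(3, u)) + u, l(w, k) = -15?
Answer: √217690 ≈ 466.57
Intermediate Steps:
d(u) = -15 + 2*u (d(u) = (u - 15) + u = (-15 + u) + u = -15 + 2*u)
√(d(254 - 1*(-48)) + 217101) = √((-15 + 2*(254 - 1*(-48))) + 217101) = √((-15 + 2*(254 + 48)) + 217101) = √((-15 + 2*302) + 217101) = √((-15 + 604) + 217101) = √(589 + 217101) = √217690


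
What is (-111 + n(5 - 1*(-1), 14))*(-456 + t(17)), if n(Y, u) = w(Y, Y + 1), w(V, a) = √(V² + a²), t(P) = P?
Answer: 48729 - 439*√85 ≈ 44682.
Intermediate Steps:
n(Y, u) = √(Y² + (1 + Y)²) (n(Y, u) = √(Y² + (Y + 1)²) = √(Y² + (1 + Y)²))
(-111 + n(5 - 1*(-1), 14))*(-456 + t(17)) = (-111 + √((5 - 1*(-1))² + (1 + (5 - 1*(-1)))²))*(-456 + 17) = (-111 + √((5 + 1)² + (1 + (5 + 1))²))*(-439) = (-111 + √(6² + (1 + 6)²))*(-439) = (-111 + √(36 + 7²))*(-439) = (-111 + √(36 + 49))*(-439) = (-111 + √85)*(-439) = 48729 - 439*√85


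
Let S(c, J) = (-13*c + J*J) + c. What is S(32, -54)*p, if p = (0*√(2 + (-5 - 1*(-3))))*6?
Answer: 0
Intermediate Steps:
S(c, J) = J² - 12*c (S(c, J) = (-13*c + J²) + c = (J² - 13*c) + c = J² - 12*c)
p = 0 (p = (0*√(2 + (-5 + 3)))*6 = (0*√(2 - 2))*6 = (0*√0)*6 = (0*0)*6 = 0*6 = 0)
S(32, -54)*p = ((-54)² - 12*32)*0 = (2916 - 384)*0 = 2532*0 = 0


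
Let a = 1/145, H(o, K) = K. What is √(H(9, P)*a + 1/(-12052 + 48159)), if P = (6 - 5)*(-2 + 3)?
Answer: 6*√5272163605/5235515 ≈ 0.083212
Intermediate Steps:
P = 1 (P = 1*1 = 1)
a = 1/145 ≈ 0.0068966
√(H(9, P)*a + 1/(-12052 + 48159)) = √(1*(1/145) + 1/(-12052 + 48159)) = √(1/145 + 1/36107) = √(36252/5235515) = 6*√5272163605/5235515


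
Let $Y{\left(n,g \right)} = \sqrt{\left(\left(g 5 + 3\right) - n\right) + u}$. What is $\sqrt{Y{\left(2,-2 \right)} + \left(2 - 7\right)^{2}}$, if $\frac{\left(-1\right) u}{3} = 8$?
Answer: $\sqrt{25 + i \sqrt{33}} \approx 5.0325 + 0.57075 i$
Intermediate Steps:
$u = -24$ ($u = \left(-3\right) 8 = -24$)
$Y{\left(n,g \right)} = \sqrt{-21 - n + 5 g}$ ($Y{\left(n,g \right)} = \sqrt{\left(\left(g 5 + 3\right) - n\right) - 24} = \sqrt{\left(\left(5 g + 3\right) - n\right) - 24} = \sqrt{\left(\left(3 + 5 g\right) - n\right) - 24} = \sqrt{\left(3 - n + 5 g\right) - 24} = \sqrt{-21 - n + 5 g}$)
$\sqrt{Y{\left(2,-2 \right)} + \left(2 - 7\right)^{2}} = \sqrt{\sqrt{-21 - 2 + 5 \left(-2\right)} + \left(2 - 7\right)^{2}} = \sqrt{\sqrt{-21 - 2 - 10} + \left(2 - 7\right)^{2}} = \sqrt{\sqrt{-33} + \left(2 - 7\right)^{2}} = \sqrt{i \sqrt{33} + \left(-5\right)^{2}} = \sqrt{i \sqrt{33} + 25} = \sqrt{25 + i \sqrt{33}}$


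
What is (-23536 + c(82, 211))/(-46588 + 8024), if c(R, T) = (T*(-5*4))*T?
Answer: 228489/9641 ≈ 23.700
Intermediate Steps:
c(R, T) = -20*T**2 (c(R, T) = (T*(-20))*T = (-20*T)*T = -20*T**2)
(-23536 + c(82, 211))/(-46588 + 8024) = (-23536 - 20*211**2)/(-46588 + 8024) = (-23536 - 20*44521)/(-38564) = (-23536 - 890420)*(-1/38564) = -913956*(-1/38564) = 228489/9641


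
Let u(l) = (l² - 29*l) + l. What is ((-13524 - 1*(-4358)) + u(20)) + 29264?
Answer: 19938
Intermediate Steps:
u(l) = l² - 28*l
((-13524 - 1*(-4358)) + u(20)) + 29264 = ((-13524 - 1*(-4358)) + 20*(-28 + 20)) + 29264 = ((-13524 + 4358) + 20*(-8)) + 29264 = (-9166 - 160) + 29264 = -9326 + 29264 = 19938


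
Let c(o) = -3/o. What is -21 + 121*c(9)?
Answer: -184/3 ≈ -61.333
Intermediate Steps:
-21 + 121*c(9) = -21 + 121*(-3/9) = -21 + 121*(-3*⅑) = -21 + 121*(-⅓) = -21 - 121/3 = -184/3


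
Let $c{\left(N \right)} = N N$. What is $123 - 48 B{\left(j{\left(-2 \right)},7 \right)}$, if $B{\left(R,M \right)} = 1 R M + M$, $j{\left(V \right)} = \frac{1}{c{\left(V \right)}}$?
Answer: $-297$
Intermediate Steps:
$c{\left(N \right)} = N^{2}$
$j{\left(V \right)} = \frac{1}{V^{2}}$
$B{\left(R,M \right)} = M + M R$ ($B{\left(R,M \right)} = R M + M = M R + M = M + M R$)
$123 - 48 B{\left(j{\left(-2 \right)},7 \right)} = 123 - 48 \cdot 7 \left(1 + \frac{1}{4}\right) = 123 - 48 \cdot 7 \cdot \frac{5}{4} = 123 - 420 = -297$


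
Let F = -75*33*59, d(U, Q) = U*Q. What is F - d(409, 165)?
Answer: -213510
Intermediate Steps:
d(U, Q) = Q*U
F = -146025 (F = -2475*59 = -146025)
F - d(409, 165) = -146025 - 165*409 = -146025 - 1*67485 = -146025 - 67485 = -213510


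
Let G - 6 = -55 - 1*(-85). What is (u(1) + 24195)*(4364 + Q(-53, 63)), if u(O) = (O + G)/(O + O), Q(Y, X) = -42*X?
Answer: 41598793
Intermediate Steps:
G = 36 (G = 6 + (-55 - 1*(-85)) = 6 + (-55 + 85) = 6 + 30 = 36)
u(O) = (36 + O)/(2*O) (u(O) = (O + 36)/(O + O) = (36 + O)/((2*O)) = (36 + O)*(1/(2*O)) = (36 + O)/(2*O))
(u(1) + 24195)*(4364 + Q(-53, 63)) = ((½)*(36 + 1)/1 + 24195)*(4364 - 42*63) = ((½)*1*37 + 24195)*(4364 - 2646) = (37/2 + 24195)*1718 = (48427/2)*1718 = 41598793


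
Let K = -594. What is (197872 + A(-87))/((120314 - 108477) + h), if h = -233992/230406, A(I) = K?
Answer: 2066092494/123958265 ≈ 16.668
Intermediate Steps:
A(I) = -594
h = -10636/10473 (h = -233992*1/230406 = -10636/10473 ≈ -1.0156)
(197872 + A(-87))/((120314 - 108477) + h) = (197872 - 594)/((120314 - 108477) - 10636/10473) = 197278/(11837 - 10636/10473) = 197278/(123958265/10473) = 197278*(10473/123958265) = 2066092494/123958265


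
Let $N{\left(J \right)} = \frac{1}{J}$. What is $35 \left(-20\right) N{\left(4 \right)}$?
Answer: $-175$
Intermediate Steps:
$35 \left(-20\right) N{\left(4 \right)} = \frac{35 \left(-20\right)}{4} = \left(-700\right) \frac{1}{4} = -175$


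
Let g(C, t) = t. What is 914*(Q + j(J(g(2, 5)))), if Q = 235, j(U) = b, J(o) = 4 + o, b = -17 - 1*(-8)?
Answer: 206564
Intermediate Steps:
b = -9 (b = -17 + 8 = -9)
j(U) = -9
914*(Q + j(J(g(2, 5)))) = 914*(235 - 9) = 914*226 = 206564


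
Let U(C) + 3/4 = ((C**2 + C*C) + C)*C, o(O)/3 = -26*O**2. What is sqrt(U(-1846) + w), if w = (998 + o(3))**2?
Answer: I*sqrt(50311168563)/2 ≈ 1.1215e+5*I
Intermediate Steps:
o(O) = -78*O**2 (o(O) = 3*(-26*O**2) = -78*O**2)
U(C) = -3/4 + C*(C + 2*C**2) (U(C) = -3/4 + ((C**2 + C*C) + C)*C = -3/4 + ((C**2 + C**2) + C)*C = -3/4 + (2*C**2 + C)*C = -3/4 + (C + 2*C**2)*C = -3/4 + C*(C + 2*C**2))
w = 87616 (w = (998 - 78*3**2)**2 = (998 - 78*9)**2 = (998 - 702)**2 = 296**2 = 87616)
sqrt(U(-1846) + w) = sqrt((-3/4 + (-1846)**2 + 2*(-1846)**3) + 87616) = sqrt((-3/4 + 3407716 + 2*(-6290643736)) + 87616) = sqrt((-3/4 + 3407716 - 12581287472) + 87616) = sqrt(-50311519027/4 + 87616) = sqrt(-50311168563/4) = I*sqrt(50311168563)/2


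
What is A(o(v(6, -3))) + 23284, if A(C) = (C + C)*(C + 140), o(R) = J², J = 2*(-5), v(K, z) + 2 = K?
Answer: 71284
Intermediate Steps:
v(K, z) = -2 + K
J = -10
o(R) = 100 (o(R) = (-10)² = 100)
A(C) = 2*C*(140 + C) (A(C) = (2*C)*(140 + C) = 2*C*(140 + C))
A(o(v(6, -3))) + 23284 = 2*100*(140 + 100) + 23284 = 2*100*240 + 23284 = 48000 + 23284 = 71284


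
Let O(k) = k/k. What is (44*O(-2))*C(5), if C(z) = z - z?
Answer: 0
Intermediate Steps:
C(z) = 0
O(k) = 1
(44*O(-2))*C(5) = (44*1)*0 = 44*0 = 0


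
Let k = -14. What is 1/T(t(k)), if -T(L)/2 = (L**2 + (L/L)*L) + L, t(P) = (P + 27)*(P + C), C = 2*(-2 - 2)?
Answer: -1/162448 ≈ -6.1558e-6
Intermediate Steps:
C = -8 (C = 2*(-4) = -8)
t(P) = (-8 + P)*(27 + P) (t(P) = (P + 27)*(P - 8) = (27 + P)*(-8 + P) = (-8 + P)*(27 + P))
T(L) = -4*L - 2*L**2 (T(L) = -2*((L**2 + (L/L)*L) + L) = -2*((L**2 + 1*L) + L) = -2*((L**2 + L) + L) = -2*((L + L**2) + L) = -2*(L**2 + 2*L) = -4*L - 2*L**2)
1/T(t(k)) = 1/(-2*(-216 + (-14)**2 + 19*(-14))*(2 + (-216 + (-14)**2 + 19*(-14)))) = 1/(-2*(-216 + 196 - 266)*(2 + (-216 + 196 - 266))) = 1/(-2*(-286)*(2 - 286)) = 1/(-2*(-286)*(-284)) = 1/(-162448) = -1/162448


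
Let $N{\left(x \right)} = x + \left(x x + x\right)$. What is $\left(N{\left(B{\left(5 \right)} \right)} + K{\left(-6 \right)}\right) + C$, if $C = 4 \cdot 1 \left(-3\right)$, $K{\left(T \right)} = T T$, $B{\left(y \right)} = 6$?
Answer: $72$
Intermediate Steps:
$K{\left(T \right)} = T^{2}$
$C = -12$ ($C = 4 \left(-3\right) = -12$)
$N{\left(x \right)} = x^{2} + 2 x$ ($N{\left(x \right)} = x + \left(x^{2} + x\right) = x + \left(x + x^{2}\right) = x^{2} + 2 x$)
$\left(N{\left(B{\left(5 \right)} \right)} + K{\left(-6 \right)}\right) + C = \left(6 \left(2 + 6\right) + \left(-6\right)^{2}\right) - 12 = \left(6 \cdot 8 + 36\right) - 12 = \left(48 + 36\right) - 12 = 84 - 12 = 72$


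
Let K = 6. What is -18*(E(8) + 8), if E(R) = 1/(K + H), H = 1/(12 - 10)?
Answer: -1908/13 ≈ -146.77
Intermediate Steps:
H = ½ (H = 1/2 = ½ ≈ 0.50000)
E(R) = 2/13 (E(R) = 1/(6 + ½) = 1/(13/2) = 2/13)
-18*(E(8) + 8) = -18*(2/13 + 8) = -18*106/13 = -1908/13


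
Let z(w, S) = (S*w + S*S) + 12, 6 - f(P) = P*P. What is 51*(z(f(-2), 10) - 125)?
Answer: 357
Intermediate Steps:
f(P) = 6 - P² (f(P) = 6 - P*P = 6 - P²)
z(w, S) = 12 + S² + S*w (z(w, S) = (S*w + S²) + 12 = (S² + S*w) + 12 = 12 + S² + S*w)
51*(z(f(-2), 10) - 125) = 51*((12 + 10² + 10*(6 - 1*(-2)²)) - 125) = 51*((12 + 100 + 10*(6 - 1*4)) - 125) = 51*((12 + 100 + 10*(6 - 4)) - 125) = 51*((12 + 100 + 10*2) - 125) = 51*((12 + 100 + 20) - 125) = 51*(132 - 125) = 51*7 = 357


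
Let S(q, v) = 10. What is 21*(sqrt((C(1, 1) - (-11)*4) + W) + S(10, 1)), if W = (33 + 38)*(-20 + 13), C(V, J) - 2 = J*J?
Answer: 210 + 315*I*sqrt(2) ≈ 210.0 + 445.48*I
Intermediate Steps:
C(V, J) = 2 + J**2 (C(V, J) = 2 + J*J = 2 + J**2)
W = -497 (W = 71*(-7) = -497)
21*(sqrt((C(1, 1) - (-11)*4) + W) + S(10, 1)) = 21*(sqrt(((2 + 1**2) - (-11)*4) - 497) + 10) = 21*(sqrt(((2 + 1) - 1*(-44)) - 497) + 10) = 21*(sqrt((3 + 44) - 497) + 10) = 21*(sqrt(47 - 497) + 10) = 21*(sqrt(-450) + 10) = 21*(15*I*sqrt(2) + 10) = 21*(10 + 15*I*sqrt(2)) = 210 + 315*I*sqrt(2)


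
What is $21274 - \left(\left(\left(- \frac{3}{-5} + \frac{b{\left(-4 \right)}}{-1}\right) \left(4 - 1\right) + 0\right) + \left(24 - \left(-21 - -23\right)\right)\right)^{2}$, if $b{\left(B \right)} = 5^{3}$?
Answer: $- \frac{2551686}{25} \approx -1.0207 \cdot 10^{5}$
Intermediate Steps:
$b{\left(B \right)} = 125$
$21274 - \left(\left(\left(- \frac{3}{-5} + \frac{b{\left(-4 \right)}}{-1}\right) \left(4 - 1\right) + 0\right) + \left(24 - \left(-21 - -23\right)\right)\right)^{2} = 21274 - \left(\left(\left(- \frac{3}{-5} + \frac{125}{-1}\right) \left(4 - 1\right) + 0\right) + \left(24 - \left(-21 - -23\right)\right)\right)^{2} = 21274 - \left(\left(\left(\left(-3\right) \left(- \frac{1}{5}\right) + 125 \left(-1\right)\right) \left(4 - 1\right) + 0\right) + \left(24 - \left(-21 + 23\right)\right)\right)^{2} = 21274 - \left(\left(\left(\frac{3}{5} - 125\right) 3 + 0\right) + \left(24 - 2\right)\right)^{2} = 21274 - \left(\left(\left(- \frac{622}{5}\right) 3 + 0\right) + \left(24 - 2\right)\right)^{2} = 21274 - \left(\left(- \frac{1866}{5} + 0\right) + 22\right)^{2} = 21274 - \left(- \frac{1866}{5} + 22\right)^{2} = 21274 - \left(- \frac{1756}{5}\right)^{2} = 21274 - \frac{3083536}{25} = - \frac{2551686}{25}$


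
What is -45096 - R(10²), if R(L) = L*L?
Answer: -55096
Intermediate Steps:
R(L) = L²
-45096 - R(10²) = -45096 - (10²)² = -45096 - 1*100² = -45096 - 1*10000 = -45096 - 10000 = -55096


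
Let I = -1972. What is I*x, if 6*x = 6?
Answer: -1972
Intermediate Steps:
x = 1 (x = (⅙)*6 = 1)
I*x = -1972*1 = -1972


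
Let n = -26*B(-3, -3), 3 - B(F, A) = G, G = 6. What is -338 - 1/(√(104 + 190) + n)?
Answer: -326183/965 + 7*√6/5790 ≈ -338.01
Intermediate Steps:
B(F, A) = -3 (B(F, A) = 3 - 1*6 = 3 - 6 = -3)
n = 78 (n = -26*(-3) = 78)
-338 - 1/(√(104 + 190) + n) = -338 - 1/(√(104 + 190) + 78) = -338 - 1/(√294 + 78) = -338 - 1/(7*√6 + 78) = -338 - 1/(78 + 7*√6)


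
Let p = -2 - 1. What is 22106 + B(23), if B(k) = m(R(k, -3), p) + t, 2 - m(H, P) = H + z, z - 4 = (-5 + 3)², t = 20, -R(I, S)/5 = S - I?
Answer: 21990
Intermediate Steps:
R(I, S) = -5*S + 5*I (R(I, S) = -5*(S - I) = -5*S + 5*I)
z = 8 (z = 4 + (-5 + 3)² = 4 + (-2)² = 4 + 4 = 8)
p = -3
m(H, P) = -6 - H (m(H, P) = 2 - (H + 8) = 2 - (8 + H) = 2 + (-8 - H) = -6 - H)
B(k) = -1 - 5*k (B(k) = (-6 - (-5*(-3) + 5*k)) + 20 = (-6 - (15 + 5*k)) + 20 = (-6 + (-15 - 5*k)) + 20 = (-21 - 5*k) + 20 = -1 - 5*k)
22106 + B(23) = 22106 + (-1 - 5*23) = 22106 + (-1 - 115) = 22106 - 116 = 21990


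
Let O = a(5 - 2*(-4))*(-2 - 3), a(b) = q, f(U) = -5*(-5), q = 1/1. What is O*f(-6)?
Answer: -125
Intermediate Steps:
q = 1
f(U) = 25
a(b) = 1
O = -5 (O = 1*(-2 - 3) = 1*(-5) = -5)
O*f(-6) = -5*25 = -125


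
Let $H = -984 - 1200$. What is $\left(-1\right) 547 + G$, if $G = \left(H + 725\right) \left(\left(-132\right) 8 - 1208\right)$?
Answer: $3302629$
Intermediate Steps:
$H = -2184$ ($H = -984 - 1200 = -2184$)
$G = 3303176$ ($G = \left(-2184 + 725\right) \left(\left(-132\right) 8 - 1208\right) = - 1459 \left(-1056 - 1208\right) = \left(-1459\right) \left(-2264\right) = 3303176$)
$\left(-1\right) 547 + G = \left(-1\right) 547 + 3303176 = -547 + 3303176 = 3302629$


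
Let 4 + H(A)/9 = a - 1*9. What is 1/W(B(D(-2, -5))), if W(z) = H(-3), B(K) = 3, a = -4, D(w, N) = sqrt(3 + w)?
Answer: -1/153 ≈ -0.0065359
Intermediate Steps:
H(A) = -153 (H(A) = -36 + 9*(-4 - 1*9) = -36 + 9*(-4 - 9) = -36 + 9*(-13) = -36 - 117 = -153)
W(z) = -153
1/W(B(D(-2, -5))) = 1/(-153) = -1/153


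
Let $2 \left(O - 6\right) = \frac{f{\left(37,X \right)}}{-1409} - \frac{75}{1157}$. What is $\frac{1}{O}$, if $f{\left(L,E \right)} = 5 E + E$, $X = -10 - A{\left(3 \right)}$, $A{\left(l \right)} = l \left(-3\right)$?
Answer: $\frac{3260426}{19463823} \approx 0.16751$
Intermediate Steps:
$A{\left(l \right)} = - 3 l$
$X = -1$ ($X = -10 - \left(-3\right) 3 = -10 - -9 = -10 + 9 = -1$)
$f{\left(L,E \right)} = 6 E$
$O = \frac{19463823}{3260426}$ ($O = 6 + \frac{\frac{6 \left(-1\right)}{-1409} - \frac{75}{1157}}{2} = 6 + \frac{\left(-6\right) \left(- \frac{1}{1409}\right) - \frac{75}{1157}}{2} = 6 + \frac{\frac{6}{1409} - \frac{75}{1157}}{2} = 6 + \frac{1}{2} \left(- \frac{98733}{1630213}\right) = 6 - \frac{98733}{3260426} = \frac{19463823}{3260426} \approx 5.9697$)
$\frac{1}{O} = \frac{1}{\frac{19463823}{3260426}} = \frac{3260426}{19463823}$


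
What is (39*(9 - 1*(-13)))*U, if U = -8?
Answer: -6864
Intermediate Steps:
(39*(9 - 1*(-13)))*U = (39*(9 - 1*(-13)))*(-8) = (39*(9 + 13))*(-8) = (39*22)*(-8) = 858*(-8) = -6864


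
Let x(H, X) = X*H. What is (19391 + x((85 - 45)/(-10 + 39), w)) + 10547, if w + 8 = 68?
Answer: 870602/29 ≈ 30021.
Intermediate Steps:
w = 60 (w = -8 + 68 = 60)
x(H, X) = H*X
(19391 + x((85 - 45)/(-10 + 39), w)) + 10547 = (19391 + ((85 - 45)/(-10 + 39))*60) + 10547 = (19391 + (40/29)*60) + 10547 = (19391 + 2400/29) + 10547 = 564739/29 + 10547 = 870602/29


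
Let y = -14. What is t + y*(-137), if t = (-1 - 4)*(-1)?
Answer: 1923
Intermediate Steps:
t = 5 (t = -5*(-1) = 5)
t + y*(-137) = 5 - 14*(-137) = 5 + 1918 = 1923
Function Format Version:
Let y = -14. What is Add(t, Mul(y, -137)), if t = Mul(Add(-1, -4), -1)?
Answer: 1923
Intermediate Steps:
t = 5 (t = Mul(-5, -1) = 5)
Add(t, Mul(y, -137)) = Add(5, Mul(-14, -137)) = Add(5, 1918) = 1923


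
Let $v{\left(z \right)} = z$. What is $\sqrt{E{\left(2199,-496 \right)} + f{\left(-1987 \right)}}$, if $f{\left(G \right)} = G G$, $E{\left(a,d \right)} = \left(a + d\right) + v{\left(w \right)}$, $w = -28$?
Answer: $2 \sqrt{987461} \approx 1987.4$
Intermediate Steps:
$E{\left(a,d \right)} = -28 + a + d$ ($E{\left(a,d \right)} = \left(a + d\right) - 28 = -28 + a + d$)
$f{\left(G \right)} = G^{2}$
$\sqrt{E{\left(2199,-496 \right)} + f{\left(-1987 \right)}} = \sqrt{\left(-28 + 2199 - 496\right) + \left(-1987\right)^{2}} = \sqrt{1675 + 3948169} = \sqrt{3949844} = 2 \sqrt{987461}$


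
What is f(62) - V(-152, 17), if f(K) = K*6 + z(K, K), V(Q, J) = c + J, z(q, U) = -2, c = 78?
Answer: 275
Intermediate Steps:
V(Q, J) = 78 + J
f(K) = -2 + 6*K (f(K) = K*6 - 2 = 6*K - 2 = -2 + 6*K)
f(62) - V(-152, 17) = (-2 + 6*62) - (78 + 17) = (-2 + 372) - 1*95 = 370 - 95 = 275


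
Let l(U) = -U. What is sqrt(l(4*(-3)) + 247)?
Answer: sqrt(259) ≈ 16.093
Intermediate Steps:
sqrt(l(4*(-3)) + 247) = sqrt(-4*(-3) + 247) = sqrt(-1*(-12) + 247) = sqrt(12 + 247) = sqrt(259)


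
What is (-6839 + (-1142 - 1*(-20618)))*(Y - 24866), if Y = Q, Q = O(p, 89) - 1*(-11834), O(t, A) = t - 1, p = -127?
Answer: -166302920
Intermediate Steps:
O(t, A) = -1 + t
Q = 11706 (Q = (-1 - 127) - 1*(-11834) = -128 + 11834 = 11706)
Y = 11706
(-6839 + (-1142 - 1*(-20618)))*(Y - 24866) = (-6839 + (-1142 - 1*(-20618)))*(11706 - 24866) = (-6839 + (-1142 + 20618))*(-13160) = (-6839 + 19476)*(-13160) = 12637*(-13160) = -166302920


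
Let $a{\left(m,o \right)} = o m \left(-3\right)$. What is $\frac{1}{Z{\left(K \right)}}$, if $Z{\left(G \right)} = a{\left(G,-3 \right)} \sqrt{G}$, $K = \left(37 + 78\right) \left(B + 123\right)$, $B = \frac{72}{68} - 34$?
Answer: $\frac{17 \sqrt{2993105}}{278989958025} \approx 1.0542 \cdot 10^{-7}$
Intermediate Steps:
$B = - \frac{560}{17}$ ($B = 72 \cdot \frac{1}{68} - 34 = \frac{18}{17} - 34 = - \frac{560}{17} \approx -32.941$)
$a{\left(m,o \right)} = - 3 m o$ ($a{\left(m,o \right)} = m o \left(-3\right) = - 3 m o$)
$K = \frac{176065}{17}$ ($K = \left(37 + 78\right) \left(- \frac{560}{17} + 123\right) = 115 \cdot \frac{1531}{17} = \frac{176065}{17} \approx 10357.0$)
$Z{\left(G \right)} = 9 G^{\frac{3}{2}}$ ($Z{\left(G \right)} = \left(-3\right) G \left(-3\right) \sqrt{G} = 9 G \sqrt{G} = 9 G^{\frac{3}{2}}$)
$\frac{1}{Z{\left(K \right)}} = \frac{1}{9 \left(\frac{176065}{17}\right)^{\frac{3}{2}}} = \frac{1}{9 \frac{176065 \sqrt{2993105}}{289}} = \frac{1}{\frac{1584585}{289} \sqrt{2993105}} = \frac{17 \sqrt{2993105}}{278989958025}$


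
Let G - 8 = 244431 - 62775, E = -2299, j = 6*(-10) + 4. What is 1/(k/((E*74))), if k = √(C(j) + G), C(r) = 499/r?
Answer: -340252*√142417590/10172685 ≈ -399.16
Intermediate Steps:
j = -56 (j = -60 + 4 = -56)
G = 181664 (G = 8 + (244431 - 62775) = 8 + 181656 = 181664)
k = √142417590/28 (k = √(499/(-56) + 181664) = √(499*(-1/56) + 181664) = √(-499/56 + 181664) = √(10172685/56) = √142417590/28 ≈ 426.21)
1/(k/((E*74))) = 1/((√142417590/28)/((-2299*74))) = 1/((√142417590/28)/(-170126)) = 1/((√142417590/28)*(-1/170126)) = 1/(-√142417590/4763528) = -340252*√142417590/10172685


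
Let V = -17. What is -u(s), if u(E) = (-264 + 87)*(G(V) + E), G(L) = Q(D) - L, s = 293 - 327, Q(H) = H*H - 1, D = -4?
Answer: -354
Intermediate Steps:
Q(H) = -1 + H**2 (Q(H) = H**2 - 1 = -1 + H**2)
s = -34
G(L) = 15 - L (G(L) = (-1 + (-4)**2) - L = (-1 + 16) - L = 15 - L)
u(E) = -5664 - 177*E (u(E) = (-264 + 87)*((15 - 1*(-17)) + E) = -177*((15 + 17) + E) = -177*(32 + E) = -5664 - 177*E)
-u(s) = -(-5664 - 177*(-34)) = -(-5664 + 6018) = -1*354 = -354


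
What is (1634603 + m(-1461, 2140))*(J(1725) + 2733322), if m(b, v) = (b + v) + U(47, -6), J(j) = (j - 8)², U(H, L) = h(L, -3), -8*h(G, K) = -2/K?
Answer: 111488504033413/12 ≈ 9.2907e+12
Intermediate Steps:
h(G, K) = 1/(4*K) (h(G, K) = -(-1)/(4*K) = 1/(4*K))
U(H, L) = -1/12 (U(H, L) = (¼)/(-3) = (¼)*(-⅓) = -1/12)
J(j) = (-8 + j)²
m(b, v) = -1/12 + b + v (m(b, v) = (b + v) - 1/12 = -1/12 + b + v)
(1634603 + m(-1461, 2140))*(J(1725) + 2733322) = (1634603 + (-1/12 - 1461 + 2140))*((-8 + 1725)² + 2733322) = (1634603 + 8147/12)*(1717² + 2733322) = 19623383*(2948089 + 2733322)/12 = (19623383/12)*5681411 = 111488504033413/12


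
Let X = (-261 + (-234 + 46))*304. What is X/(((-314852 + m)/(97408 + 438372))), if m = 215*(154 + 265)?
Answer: 73131826880/224767 ≈ 3.2537e+5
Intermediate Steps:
m = 90085 (m = 215*419 = 90085)
X = -136496 (X = (-261 - 188)*304 = -449*304 = -136496)
X/(((-314852 + m)/(97408 + 438372))) = -136496*(97408 + 438372)/(-314852 + 90085) = -136496/((-224767/535780)) = -136496/((-224767*1/535780)) = -136496/(-224767/535780) = -136496*(-535780/224767) = 73131826880/224767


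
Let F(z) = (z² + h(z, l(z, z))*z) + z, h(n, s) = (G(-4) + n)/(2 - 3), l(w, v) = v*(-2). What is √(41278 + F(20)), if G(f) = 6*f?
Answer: 3*√4642 ≈ 204.40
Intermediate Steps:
l(w, v) = -2*v
h(n, s) = 24 - n (h(n, s) = (6*(-4) + n)/(2 - 3) = (-24 + n)/(-1) = (-24 + n)*(-1) = 24 - n)
F(z) = z + z² + z*(24 - z) (F(z) = (z² + (24 - z)*z) + z = (z² + z*(24 - z)) + z = z + z² + z*(24 - z))
√(41278 + F(20)) = √(41278 + 25*20) = √(41278 + 500) = √41778 = 3*√4642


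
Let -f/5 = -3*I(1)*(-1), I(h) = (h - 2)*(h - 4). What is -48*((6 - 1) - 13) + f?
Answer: 339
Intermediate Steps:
I(h) = (-4 + h)*(-2 + h) (I(h) = (-2 + h)*(-4 + h) = (-4 + h)*(-2 + h))
f = -45 (f = -5*(-3*(8 + 1² - 6*1))*(-1) = -5*(-3*(8 + 1 - 6))*(-1) = -5*(-3*3)*(-1) = -(-45)*(-1) = -5*9 = -45)
-48*((6 - 1) - 13) + f = -48*((6 - 1) - 13) - 45 = -48*(5 - 13) - 45 = -48*(-8) - 45 = 384 - 45 = 339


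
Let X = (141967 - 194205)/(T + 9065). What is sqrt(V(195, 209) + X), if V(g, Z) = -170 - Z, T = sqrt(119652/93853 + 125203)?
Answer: sqrt(-327347344669 - 379*sqrt(1102847533102783))/sqrt(850777445 + sqrt(1102847533102783)) ≈ 19.61*I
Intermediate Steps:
T = sqrt(1102847533102783)/93853 (T = sqrt(119652*(1/93853) + 125203) = sqrt(119652/93853 + 125203) = sqrt(11750796811/93853) = sqrt(1102847533102783)/93853 ≈ 353.84)
X = -52238/(9065 + sqrt(1102847533102783)/93853) (X = (141967 - 194205)/(sqrt(1102847533102783)/93853 + 9065) = -52238/(9065 + sqrt(1102847533102783)/93853) ≈ -5.5461)
sqrt(V(195, 209) + X) = sqrt((-170 - 1*209) + (-600579894215/104061442461 + 26119*sqrt(1102847533102783)/3850273371057)) = sqrt((-170 - 209) + (-600579894215/104061442461 + 26119*sqrt(1102847533102783)/3850273371057)) = sqrt(-379 + (-600579894215/104061442461 + 26119*sqrt(1102847533102783)/3850273371057)) = sqrt(-40039866586934/104061442461 + 26119*sqrt(1102847533102783)/3850273371057)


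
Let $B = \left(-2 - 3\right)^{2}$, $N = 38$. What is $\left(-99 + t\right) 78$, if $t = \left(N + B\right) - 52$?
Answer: $-6864$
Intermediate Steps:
$B = 25$ ($B = \left(-5\right)^{2} = 25$)
$t = 11$ ($t = \left(38 + 25\right) - 52 = 63 - 52 = 11$)
$\left(-99 + t\right) 78 = \left(-99 + 11\right) 78 = \left(-88\right) 78 = -6864$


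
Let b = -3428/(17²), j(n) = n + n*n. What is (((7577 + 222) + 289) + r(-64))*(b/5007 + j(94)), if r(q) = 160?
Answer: 106579929862576/1447023 ≈ 7.3655e+7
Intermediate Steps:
j(n) = n + n²
b = -3428/289 ≈ -11.862
(((7577 + 222) + 289) + r(-64))*(b/5007 + j(94)) = (((7577 + 222) + 289) + 160)*(-3428/289/5007 + 94*(1 + 94)) = ((7799 + 289) + 160)*(-3428/289*1/5007 + 94*95) = (8088 + 160)*(-3428/1447023 + 8930) = 8248*(12921911962/1447023) = 106579929862576/1447023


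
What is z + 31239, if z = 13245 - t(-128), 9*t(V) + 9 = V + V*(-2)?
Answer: 400237/9 ≈ 44471.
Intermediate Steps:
t(V) = -1 - V/9 (t(V) = -1 + (V + V*(-2))/9 = -1 + (V - 2*V)/9 = -1 + (-V)/9 = -1 - V/9)
z = 119086/9 (z = 13245 - (-1 - ⅑*(-128)) = 13245 - (-1 + 128/9) = 13245 - 1*119/9 = 13245 - 119/9 = 119086/9 ≈ 13232.)
z + 31239 = 119086/9 + 31239 = 400237/9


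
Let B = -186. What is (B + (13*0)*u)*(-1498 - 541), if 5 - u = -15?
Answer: 379254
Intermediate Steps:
u = 20 (u = 5 - 1*(-15) = 5 + 15 = 20)
(B + (13*0)*u)*(-1498 - 541) = (-186 + (13*0)*20)*(-1498 - 541) = (-186 + 0*20)*(-2039) = (-186 + 0)*(-2039) = -186*(-2039) = 379254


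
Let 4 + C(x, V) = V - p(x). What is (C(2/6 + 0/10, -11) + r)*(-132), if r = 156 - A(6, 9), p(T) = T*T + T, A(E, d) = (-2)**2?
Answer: -54076/3 ≈ -18025.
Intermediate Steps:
A(E, d) = 4
p(T) = T + T**2 (p(T) = T**2 + T = T + T**2)
r = 152 (r = 156 - 1*4 = 156 - 4 = 152)
C(x, V) = -4 + V - x*(1 + x) (C(x, V) = -4 + (V - x*(1 + x)) = -4 + V - x*(1 + x))
(C(2/6 + 0/10, -11) + r)*(-132) = ((-4 - 11 - (2/6 + 0/10)*(1 + (2/6 + 0/10))) + 152)*(-132) = ((-4 - 11 - (2*(1/6) + 0*(1/10))*(1 + (2*(1/6) + 0*(1/10)))) + 152)*(-132) = ((-4 - 11 - (1/3 + 0)*(1 + (1/3 + 0))) + 152)*(-132) = ((-4 - 11 - 1*1/3*(1 + 1/3)) + 152)*(-132) = ((-4 - 11 - 1*1/3*4/3) + 152)*(-132) = ((-4 - 11 - 4/9) + 152)*(-132) = (-139/9 + 152)*(-132) = (1229/9)*(-132) = -54076/3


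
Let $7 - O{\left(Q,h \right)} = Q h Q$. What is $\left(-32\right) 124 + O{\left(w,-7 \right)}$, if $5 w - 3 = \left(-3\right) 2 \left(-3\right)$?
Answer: $- \frac{95938}{25} \approx -3837.5$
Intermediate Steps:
$w = \frac{21}{5}$ ($w = \frac{3}{5} + \frac{\left(-3\right) 2 \left(-3\right)}{5} = \frac{3}{5} + \frac{\left(-6\right) \left(-3\right)}{5} = \frac{3}{5} + \frac{1}{5} \cdot 18 = \frac{3}{5} + \frac{18}{5} = \frac{21}{5} \approx 4.2$)
$O{\left(Q,h \right)} = 7 - h Q^{2}$ ($O{\left(Q,h \right)} = 7 - Q h Q = 7 - h Q^{2}$)
$\left(-32\right) 124 + O{\left(w,-7 \right)} = \left(-32\right) 124 - \left(-7 - 7 \left(\frac{21}{5}\right)^{2}\right) = -3968 - \left(-7 - \frac{3087}{25}\right) = -3968 + \left(7 + \frac{3087}{25}\right) = -3968 + \frac{3262}{25} = - \frac{95938}{25}$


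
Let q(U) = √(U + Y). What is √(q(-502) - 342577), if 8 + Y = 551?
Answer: √(-342577 + √41) ≈ 585.29*I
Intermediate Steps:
Y = 543 (Y = -8 + 551 = 543)
q(U) = √(543 + U) (q(U) = √(U + 543) = √(543 + U))
√(q(-502) - 342577) = √(√(543 - 502) - 342577) = √(√41 - 342577) = √(-342577 + √41)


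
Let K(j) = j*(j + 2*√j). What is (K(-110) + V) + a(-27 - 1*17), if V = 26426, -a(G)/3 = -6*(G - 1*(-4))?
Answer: 37806 - 220*I*√110 ≈ 37806.0 - 2307.4*I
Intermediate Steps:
a(G) = 72 + 18*G (a(G) = -(-18)*(G - 1*(-4)) = -(-18)*(G + 4) = -(-18)*(4 + G) = -3*(-24 - 6*G) = 72 + 18*G)
(K(-110) + V) + a(-27 - 1*17) = (((-110)² + 2*(-110)^(3/2)) + 26426) + (72 + 18*(-27 - 1*17)) = ((12100 + 2*(-110*I*√110)) + 26426) + (72 + 18*(-27 - 17)) = ((12100 - 220*I*√110) + 26426) + (72 + 18*(-44)) = (38526 - 220*I*√110) + (72 - 792) = (38526 - 220*I*√110) - 720 = 37806 - 220*I*√110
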